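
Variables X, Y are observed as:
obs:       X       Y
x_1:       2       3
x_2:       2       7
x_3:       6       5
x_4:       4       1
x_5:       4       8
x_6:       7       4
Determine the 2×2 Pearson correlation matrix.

Step 1 — column means:
  mean(X) = (2 + 2 + 6 + 4 + 4 + 7) / 6 = 25/6 = 4.1667
  mean(Y) = (3 + 7 + 5 + 1 + 8 + 4) / 6 = 28/6 = 4.6667

Step 2 — sample variances and covariances s[i,j] = (1/(n-1)) · Σ_k (x_{k,i} - mean_i) · (x_{k,j} - mean_j), with n-1 = 5:
  s[X,X] = ((-2.1667)·(-2.1667) + (-2.1667)·(-2.1667) + (1.8333)·(1.8333) + (-0.1667)·(-0.1667) + (-0.1667)·(-0.1667) + (2.8333)·(2.8333)) / 5 = 20.8333/5 = 4.1667
  s[X,Y] = ((-2.1667)·(-1.6667) + (-2.1667)·(2.3333) + (1.8333)·(0.3333) + (-0.1667)·(-3.6667) + (-0.1667)·(3.3333) + (2.8333)·(-0.6667)) / 5 = -2.6667/5 = -0.5333
  s[Y,Y] = ((-1.6667)·(-1.6667) + (2.3333)·(2.3333) + (0.3333)·(0.3333) + (-3.6667)·(-3.6667) + (3.3333)·(3.3333) + (-0.6667)·(-0.6667)) / 5 = 33.3333/5 = 6.6667
  Sample standard deviations s_i = √(s[i,i]):
  s(X) = √(4.1667) = 2.0412
  s(Y) = √(6.6667) = 2.582

Step 3 — r_{ij} = s_{ij} / (s_i · s_j):
  r[X,X] = 1 (diagonal).
  r[X,Y] = -0.5333 / (2.0412 · 2.582) = -0.5333 / 5.2705 = -0.1012
  r[Y,Y] = 1 (diagonal).

R is symmetric with unit diagonal. Assembling:

R = [[1, -0.1012],
 [-0.1012, 1]]


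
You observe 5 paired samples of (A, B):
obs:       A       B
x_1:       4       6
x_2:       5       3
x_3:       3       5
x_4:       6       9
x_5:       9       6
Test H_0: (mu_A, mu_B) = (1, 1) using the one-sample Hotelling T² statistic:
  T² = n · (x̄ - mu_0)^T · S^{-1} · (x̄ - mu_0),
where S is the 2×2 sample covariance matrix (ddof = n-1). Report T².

Step 1 — sample mean vector:
  mean(A) = (4 + 5 + 3 + 6 + 9) / 5 = 27/5 = 5.4
  mean(B) = (6 + 3 + 5 + 9 + 6) / 5 = 29/5 = 5.8
  x̄ = (5.4, 5.8),  deviation x̄ - mu_0 = (5.4, 5.8) - (1, 1) = (4.4, 4.8).

Step 2 — sample covariance matrix, S[i,j] = (1/(n-1)) · Σ_k (x_{k,i} - mean_i) · (x_{k,j} - mean_j), divisor n-1 = 4:
  S[A,A] = ((-1.4)·(-1.4) + (-0.4)·(-0.4) + (-2.4)·(-2.4) + (0.6)·(0.6) + (3.6)·(3.6)) / 4 = 21.2/4 = 5.3
  S[A,B] = ((-1.4)·(0.2) + (-0.4)·(-2.8) + (-2.4)·(-0.8) + (0.6)·(3.2) + (3.6)·(0.2)) / 4 = 5.4/4 = 1.35
  S[B,B] = ((0.2)·(0.2) + (-2.8)·(-2.8) + (-0.8)·(-0.8) + (3.2)·(3.2) + (0.2)·(0.2)) / 4 = 18.8/4 = 4.7
  S = [[5.3, 1.35],
 [1.35, 4.7]].

Step 3 — invert S. det(S) = 5.3·4.7 - (1.35)² = 23.0875.
  S^{-1} = (1/det) · [[d, -b], [-b, a]] = [[0.2036, -0.0585],
 [-0.0585, 0.2296]].

Step 4 — quadratic form (x̄ - mu_0)^T · S^{-1} · (x̄ - mu_0):
  S^{-1} · (x̄ - mu_0) = (0.6151, 0.8446),
  (x̄ - mu_0)^T · [...] = (4.4)·(0.6151) + (4.8)·(0.8446) = 6.7604.

Step 5 — scale by n: T² = 5 · 6.7604 = 33.8018.

T² ≈ 33.8018


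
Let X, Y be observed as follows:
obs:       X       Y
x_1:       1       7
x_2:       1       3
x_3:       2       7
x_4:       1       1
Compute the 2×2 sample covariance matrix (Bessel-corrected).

Step 1 — column means:
  mean(X) = (1 + 1 + 2 + 1) / 4 = 5/4 = 1.25
  mean(Y) = (7 + 3 + 7 + 1) / 4 = 18/4 = 4.5

Step 2 — sample covariance S[i,j] = (1/(n-1)) · Σ_k (x_{k,i} - mean_i) · (x_{k,j} - mean_j), with n-1 = 3.
  S[X,X] = ((-0.25)·(-0.25) + (-0.25)·(-0.25) + (0.75)·(0.75) + (-0.25)·(-0.25)) / 3 = 0.75/3 = 0.25
  S[X,Y] = ((-0.25)·(2.5) + (-0.25)·(-1.5) + (0.75)·(2.5) + (-0.25)·(-3.5)) / 3 = 2.5/3 = 0.8333
  S[Y,Y] = ((2.5)·(2.5) + (-1.5)·(-1.5) + (2.5)·(2.5) + (-3.5)·(-3.5)) / 3 = 27/3 = 9

S is symmetric (S[j,i] = S[i,j]). Assembling:

S = [[0.25, 0.8333],
 [0.8333, 9]]


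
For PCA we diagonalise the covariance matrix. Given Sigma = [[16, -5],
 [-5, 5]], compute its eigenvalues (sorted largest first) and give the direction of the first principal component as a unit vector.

Step 1 — characteristic polynomial of 2×2 Sigma:
  det(Sigma - λI) = λ² - trace · λ + det = 0.
  trace = 16 + 5 = 21, det = 16·5 - (-5)² = 55.
Step 2 — discriminant:
  Δ = trace² - 4·det = 441 - 220 = 221.
Step 3 — eigenvalues:
  λ = (trace ± √Δ)/2 = (21 ± 14.8661)/2,
  λ_1 = 17.933,  λ_2 = 3.067.

Step 4 — unit eigenvector for λ_1: solve (Sigma - λ_1 I)v = 0. First row:
  (16 - 17.933)·v_x + (-5)·v_y = 0, i.e. (-1.933)·v_x + (-5)·v_y = 0,
  so v ∝ (b, λ_1 - a) = (-5, 1.933); multiply by -1 so the first entry is positive: u = (5, -1.933).
  ||u|| = √((5)² + (-1.933)²) = √(28.7366) ≈ 5.3607,
  v_1 = u/||u|| ≈ (0.9327, -0.3606) (||v_1|| = 1).

λ_1 = 17.933,  λ_2 = 3.067;  v_1 ≈ (0.9327, -0.3606)


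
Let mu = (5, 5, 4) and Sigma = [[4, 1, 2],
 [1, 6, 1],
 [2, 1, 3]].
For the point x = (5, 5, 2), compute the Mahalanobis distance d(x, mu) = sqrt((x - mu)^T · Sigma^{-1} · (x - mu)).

Step 1 — centre the observation: (x - mu) = (0, 0, -2).

Step 2 — invert Sigma (cofactor / det for 3×3, or solve directly):
  Sigma^{-1} = [[0.3778, -0.0222, -0.2444],
 [-0.0222, 0.1778, -0.0444],
 [-0.2444, -0.0444, 0.5111]].

Step 3 — form the quadratic (x - mu)^T · Sigma^{-1} · (x - mu):
  Sigma^{-1} · (x - mu) = (0.4889, 0.0889, -1.0222).
  (x - mu)^T · [Sigma^{-1} · (x - mu)] = (0)·(0.4889) + (0)·(0.0889) + (-2)·(-1.0222) = 2.0444.

Step 4 — take square root: d = √(2.0444) ≈ 1.4298.

d(x, mu) = √(2.0444) ≈ 1.4298


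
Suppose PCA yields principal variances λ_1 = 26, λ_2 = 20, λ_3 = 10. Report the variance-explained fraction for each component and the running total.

Step 1 — total variance = trace(Sigma) = Σ λ_i = 26 + 20 + 10 = 56.

Step 2 — fraction explained by component i = λ_i / Σ λ:
  PC1: 26/56 = 0.4643
  PC2: 20/56 = 0.3571
  PC3: 10/56 = 0.1786

Step 3 — cumulative fraction after k components = (λ_1 + ... + λ_k) / Σ λ:
  k = 1: 26/56 = 0.4643
  k = 2: (26 + 20)/56 = 46/56 = 0.8214
  k = 3: (26 + 20 + 10)/56 = 56/56 = 1

Summary (fraction, with percent):

explained: PC1 0.4643 (46.43%), PC2 0.3571 (35.71%), PC3 0.1786 (17.86%);  cumulative: 0.4643, 0.8214, 1


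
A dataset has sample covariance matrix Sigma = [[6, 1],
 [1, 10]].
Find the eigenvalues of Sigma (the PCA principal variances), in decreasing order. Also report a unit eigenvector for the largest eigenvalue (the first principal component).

Step 1 — characteristic polynomial of 2×2 Sigma:
  det(Sigma - λI) = λ² - trace · λ + det = 0.
  trace = 6 + 10 = 16, det = 6·10 - (1)² = 59.
Step 2 — discriminant:
  Δ = trace² - 4·det = 256 - 236 = 20.
Step 3 — eigenvalues:
  λ = (trace ± √Δ)/2 = (16 ± 4.4721)/2,
  λ_1 = 10.2361,  λ_2 = 5.7639.

Step 4 — unit eigenvector for λ_1: solve (Sigma - λ_1 I)v = 0. First row:
  (6 - 10.2361)·v_x + (1)·v_y = 0, i.e. (-4.2361)·v_x + (1)·v_y = 0,
  so v ∝ (b, λ_1 - a) = (1, 4.2361) = u.
  ||u|| = √((1)² + (4.2361)²) = √(18.9443) ≈ 4.3525,
  v_1 = u/||u|| ≈ (0.2298, 0.9732) (||v_1|| = 1).

λ_1 = 10.2361,  λ_2 = 5.7639;  v_1 ≈ (0.2298, 0.9732)


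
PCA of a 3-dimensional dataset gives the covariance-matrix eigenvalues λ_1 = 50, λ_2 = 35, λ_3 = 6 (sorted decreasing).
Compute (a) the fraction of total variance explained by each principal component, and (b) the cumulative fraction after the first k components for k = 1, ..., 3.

Step 1 — total variance = trace(Sigma) = Σ λ_i = 50 + 35 + 6 = 91.

Step 2 — fraction explained by component i = λ_i / Σ λ:
  PC1: 50/91 = 0.5495
  PC2: 35/91 = 0.3846
  PC3: 6/91 = 0.0659

Step 3 — cumulative fraction after k components = (λ_1 + ... + λ_k) / Σ λ:
  k = 1: 50/91 = 0.5495
  k = 2: (50 + 35)/91 = 85/91 = 0.9341
  k = 3: (50 + 35 + 6)/91 = 91/91 = 1

Summary (fraction, with percent):

explained: PC1 0.5495 (54.95%), PC2 0.3846 (38.46%), PC3 0.0659 (6.59%);  cumulative: 0.5495, 0.9341, 1


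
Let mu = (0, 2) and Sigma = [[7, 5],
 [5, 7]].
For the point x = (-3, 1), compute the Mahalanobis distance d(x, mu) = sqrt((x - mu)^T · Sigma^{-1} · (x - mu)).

Step 1 — centre the observation: (x - mu) = (-3, -1).

Step 2 — invert Sigma. det(Sigma) = 7·7 - (5)² = 24.
  Sigma^{-1} = (1/det) · [[d, -b], [-b, a]] = [[0.2917, -0.2083],
 [-0.2083, 0.2917]].

Step 3 — form the quadratic (x - mu)^T · Sigma^{-1} · (x - mu):
  Sigma^{-1} · (x - mu) = (-0.6667, 0.3333).
  (x - mu)^T · [Sigma^{-1} · (x - mu)] = (-3)·(-0.6667) + (-1)·(0.3333) = 1.6667.

Step 4 — take square root: d = √(1.6667) ≈ 1.291.

d(x, mu) = √(1.6667) ≈ 1.291


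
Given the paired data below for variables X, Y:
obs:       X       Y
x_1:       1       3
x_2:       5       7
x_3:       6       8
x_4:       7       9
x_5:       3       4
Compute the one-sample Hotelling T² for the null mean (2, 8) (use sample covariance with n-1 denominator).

Step 1 — sample mean vector:
  mean(X) = (1 + 5 + 6 + 7 + 3) / 5 = 22/5 = 4.4
  mean(Y) = (3 + 7 + 8 + 9 + 4) / 5 = 31/5 = 6.2
  x̄ = (4.4, 6.2),  deviation x̄ - mu_0 = (4.4, 6.2) - (2, 8) = (2.4, -1.8).

Step 2 — sample covariance matrix, S[i,j] = (1/(n-1)) · Σ_k (x_{k,i} - mean_i) · (x_{k,j} - mean_j), divisor n-1 = 4:
  S[X,X] = ((-3.4)·(-3.4) + (0.6)·(0.6) + (1.6)·(1.6) + (2.6)·(2.6) + (-1.4)·(-1.4)) / 4 = 23.2/4 = 5.8
  S[X,Y] = ((-3.4)·(-3.2) + (0.6)·(0.8) + (1.6)·(1.8) + (2.6)·(2.8) + (-1.4)·(-2.2)) / 4 = 24.6/4 = 6.15
  S[Y,Y] = ((-3.2)·(-3.2) + (0.8)·(0.8) + (1.8)·(1.8) + (2.8)·(2.8) + (-2.2)·(-2.2)) / 4 = 26.8/4 = 6.7
  S = [[5.8, 6.15],
 [6.15, 6.7]].

Step 3 — invert S. det(S) = 5.8·6.7 - (6.15)² = 1.0375.
  S^{-1} = (1/det) · [[d, -b], [-b, a]] = [[6.4578, -5.9277],
 [-5.9277, 5.5904]].

Step 4 — quadratic form (x̄ - mu_0)^T · S^{-1} · (x̄ - mu_0):
  S^{-1} · (x̄ - mu_0) = (26.1687, -24.2892),
  (x̄ - mu_0)^T · [...] = (2.4)·(26.1687) + (-1.8)·(-24.2892) = 106.5253.

Step 5 — scale by n: T² = 5 · 106.5253 = 532.6265.

T² ≈ 532.6265


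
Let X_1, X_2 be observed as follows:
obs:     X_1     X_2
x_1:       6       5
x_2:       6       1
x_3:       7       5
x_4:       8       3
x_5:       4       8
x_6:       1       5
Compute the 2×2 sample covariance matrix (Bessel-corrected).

Step 1 — column means:
  mean(X_1) = (6 + 6 + 7 + 8 + 4 + 1) / 6 = 32/6 = 5.3333
  mean(X_2) = (5 + 1 + 5 + 3 + 8 + 5) / 6 = 27/6 = 4.5

Step 2 — sample covariance S[i,j] = (1/(n-1)) · Σ_k (x_{k,i} - mean_i) · (x_{k,j} - mean_j), with n-1 = 5.
  S[X_1,X_1] = ((0.6667)·(0.6667) + (0.6667)·(0.6667) + (1.6667)·(1.6667) + (2.6667)·(2.6667) + (-1.3333)·(-1.3333) + (-4.3333)·(-4.3333)) / 5 = 31.3333/5 = 6.2667
  S[X_1,X_2] = ((0.6667)·(0.5) + (0.6667)·(-3.5) + (1.6667)·(0.5) + (2.6667)·(-1.5) + (-1.3333)·(3.5) + (-4.3333)·(0.5)) / 5 = -12/5 = -2.4
  S[X_2,X_2] = ((0.5)·(0.5) + (-3.5)·(-3.5) + (0.5)·(0.5) + (-1.5)·(-1.5) + (3.5)·(3.5) + (0.5)·(0.5)) / 5 = 27.5/5 = 5.5

S is symmetric (S[j,i] = S[i,j]). Assembling:

S = [[6.2667, -2.4],
 [-2.4, 5.5]]


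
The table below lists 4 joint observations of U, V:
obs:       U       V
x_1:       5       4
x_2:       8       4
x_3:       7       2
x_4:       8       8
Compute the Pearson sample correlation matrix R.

Step 1 — column means:
  mean(U) = (5 + 8 + 7 + 8) / 4 = 28/4 = 7
  mean(V) = (4 + 4 + 2 + 8) / 4 = 18/4 = 4.5

Step 2 — sample variances and covariances s[i,j] = (1/(n-1)) · Σ_k (x_{k,i} - mean_i) · (x_{k,j} - mean_j), with n-1 = 3:
  s[U,U] = ((-2)·(-2) + (1)·(1) + (0)·(0) + (1)·(1)) / 3 = 6/3 = 2
  s[U,V] = ((-2)·(-0.5) + (1)·(-0.5) + (0)·(-2.5) + (1)·(3.5)) / 3 = 4/3 = 1.3333
  s[V,V] = ((-0.5)·(-0.5) + (-0.5)·(-0.5) + (-2.5)·(-2.5) + (3.5)·(3.5)) / 3 = 19/3 = 6.3333
  Sample standard deviations s_i = √(s[i,i]):
  s(U) = √(2) = 1.4142
  s(V) = √(6.3333) = 2.5166

Step 3 — r_{ij} = s_{ij} / (s_i · s_j):
  r[U,U] = 1 (diagonal).
  r[U,V] = 1.3333 / (1.4142 · 2.5166) = 1.3333 / 3.559 = 0.3746
  r[V,V] = 1 (diagonal).

R is symmetric with unit diagonal. Assembling:

R = [[1, 0.3746],
 [0.3746, 1]]


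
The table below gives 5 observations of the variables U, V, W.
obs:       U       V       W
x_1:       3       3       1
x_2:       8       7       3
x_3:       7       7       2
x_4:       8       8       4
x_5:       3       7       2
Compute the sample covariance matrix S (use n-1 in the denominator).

Step 1 — column means:
  mean(U) = (3 + 8 + 7 + 8 + 3) / 5 = 29/5 = 5.8
  mean(V) = (3 + 7 + 7 + 8 + 7) / 5 = 32/5 = 6.4
  mean(W) = (1 + 3 + 2 + 4 + 2) / 5 = 12/5 = 2.4

Step 2 — sample covariance S[i,j] = (1/(n-1)) · Σ_k (x_{k,i} - mean_i) · (x_{k,j} - mean_j), with n-1 = 4.
  S[U,U] = ((-2.8)·(-2.8) + (2.2)·(2.2) + (1.2)·(1.2) + (2.2)·(2.2) + (-2.8)·(-2.8)) / 4 = 26.8/4 = 6.7
  S[U,V] = ((-2.8)·(-3.4) + (2.2)·(0.6) + (1.2)·(0.6) + (2.2)·(1.6) + (-2.8)·(0.6)) / 4 = 13.4/4 = 3.35
  S[U,W] = ((-2.8)·(-1.4) + (2.2)·(0.6) + (1.2)·(-0.4) + (2.2)·(1.6) + (-2.8)·(-0.4)) / 4 = 9.4/4 = 2.35
  S[V,V] = ((-3.4)·(-3.4) + (0.6)·(0.6) + (0.6)·(0.6) + (1.6)·(1.6) + (0.6)·(0.6)) / 4 = 15.2/4 = 3.8
  S[V,W] = ((-3.4)·(-1.4) + (0.6)·(0.6) + (0.6)·(-0.4) + (1.6)·(1.6) + (0.6)·(-0.4)) / 4 = 7.2/4 = 1.8
  S[W,W] = ((-1.4)·(-1.4) + (0.6)·(0.6) + (-0.4)·(-0.4) + (1.6)·(1.6) + (-0.4)·(-0.4)) / 4 = 5.2/4 = 1.3

S is symmetric (S[j,i] = S[i,j]). Assembling:

S = [[6.7, 3.35, 2.35],
 [3.35, 3.8, 1.8],
 [2.35, 1.8, 1.3]]


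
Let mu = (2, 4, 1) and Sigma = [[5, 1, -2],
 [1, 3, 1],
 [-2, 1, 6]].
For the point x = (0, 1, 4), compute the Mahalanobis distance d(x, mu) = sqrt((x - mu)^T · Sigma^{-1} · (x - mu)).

Step 1 — centre the observation: (x - mu) = (-2, -3, 3).

Step 2 — invert Sigma (cofactor / det for 3×3, or solve directly):
  Sigma^{-1} = [[0.2698, -0.127, 0.1111],
 [-0.127, 0.4127, -0.1111],
 [0.1111, -0.1111, 0.2222]].

Step 3 — form the quadratic (x - mu)^T · Sigma^{-1} · (x - mu):
  Sigma^{-1} · (x - mu) = (0.1746, -1.3175, 0.7778).
  (x - mu)^T · [Sigma^{-1} · (x - mu)] = (-2)·(0.1746) + (-3)·(-1.3175) + (3)·(0.7778) = 5.9365.

Step 4 — take square root: d = √(5.9365) ≈ 2.4365.

d(x, mu) = √(5.9365) ≈ 2.4365


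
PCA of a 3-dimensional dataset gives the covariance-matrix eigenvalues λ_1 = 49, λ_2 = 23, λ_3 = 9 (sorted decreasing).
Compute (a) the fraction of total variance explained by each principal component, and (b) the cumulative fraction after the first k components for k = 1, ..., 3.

Step 1 — total variance = trace(Sigma) = Σ λ_i = 49 + 23 + 9 = 81.

Step 2 — fraction explained by component i = λ_i / Σ λ:
  PC1: 49/81 = 0.6049
  PC2: 23/81 = 0.284
  PC3: 9/81 = 0.1111

Step 3 — cumulative fraction after k components = (λ_1 + ... + λ_k) / Σ λ:
  k = 1: 49/81 = 0.6049
  k = 2: (49 + 23)/81 = 72/81 = 0.8889
  k = 3: (49 + 23 + 9)/81 = 81/81 = 1

Summary (fraction, with percent):

explained: PC1 0.6049 (60.49%), PC2 0.284 (28.4%), PC3 0.1111 (11.11%);  cumulative: 0.6049, 0.8889, 1


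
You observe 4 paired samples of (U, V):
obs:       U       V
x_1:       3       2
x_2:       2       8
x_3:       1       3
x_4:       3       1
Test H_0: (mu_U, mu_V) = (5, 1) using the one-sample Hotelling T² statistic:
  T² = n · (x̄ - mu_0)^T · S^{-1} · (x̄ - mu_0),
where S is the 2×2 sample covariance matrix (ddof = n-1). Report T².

Step 1 — sample mean vector:
  mean(U) = (3 + 2 + 1 + 3) / 4 = 9/4 = 2.25
  mean(V) = (2 + 8 + 3 + 1) / 4 = 14/4 = 3.5
  x̄ = (2.25, 3.5),  deviation x̄ - mu_0 = (2.25, 3.5) - (5, 1) = (-2.75, 2.5).

Step 2 — sample covariance matrix, S[i,j] = (1/(n-1)) · Σ_k (x_{k,i} - mean_i) · (x_{k,j} - mean_j), divisor n-1 = 3:
  S[U,U] = ((0.75)·(0.75) + (-0.25)·(-0.25) + (-1.25)·(-1.25) + (0.75)·(0.75)) / 3 = 2.75/3 = 0.9167
  S[U,V] = ((0.75)·(-1.5) + (-0.25)·(4.5) + (-1.25)·(-0.5) + (0.75)·(-2.5)) / 3 = -3.5/3 = -1.1667
  S[V,V] = ((-1.5)·(-1.5) + (4.5)·(4.5) + (-0.5)·(-0.5) + (-2.5)·(-2.5)) / 3 = 29/3 = 9.6667
  S = [[0.9167, -1.1667],
 [-1.1667, 9.6667]].

Step 3 — invert S. det(S) = 0.9167·9.6667 - (-1.1667)² = 7.5.
  S^{-1} = (1/det) · [[d, -b], [-b, a]] = [[1.2889, 0.1556],
 [0.1556, 0.1222]].

Step 4 — quadratic form (x̄ - mu_0)^T · S^{-1} · (x̄ - mu_0):
  S^{-1} · (x̄ - mu_0) = (-3.1556, -0.1222),
  (x̄ - mu_0)^T · [...] = (-2.75)·(-3.1556) + (2.5)·(-0.1222) = 8.3722.

Step 5 — scale by n: T² = 4 · 8.3722 = 33.4889.

T² ≈ 33.4889


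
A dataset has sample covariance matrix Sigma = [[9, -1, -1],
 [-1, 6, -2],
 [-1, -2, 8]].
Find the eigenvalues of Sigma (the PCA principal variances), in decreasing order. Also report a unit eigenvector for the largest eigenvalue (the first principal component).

Step 1 — characteristic polynomial p(λ) = det(λI - Sigma) = λ³ - tr·λ² + c_1·λ - det, where tr = trace, c_1 = sum of the principal 2×2 minors, det = det(Sigma):
  tr = 9 + 6 + 8 = 23,
  c_1 = (9·6 - (-1)²) + (9·8 - (-1)²) + (6·8 - (-2)²) = 53 + 71 + 44 = 168,
  det = 9·(6·8 - (-2)²) - (-1)·((-1)·8 - (-2)·(-1)) + (-1)·((-1)·(-2) - 6·(-1)) = 9·(44) - (-1)·(-10) + (-1)·(8) = 378.
  So p(λ) = λ³ - 23λ² + 168λ - 378.
Step 2 — look for an integer root (rational root theorem: any rational root is an integer divisor of 378). Testing λ = 9:
  p(9) = 729 - 1863 + 1512 - 378 = 0  ✓
  Dividing out (λ - 9): p(λ) = (λ - 9)(λ² - 14λ + 42).
Step 3 — remaining eigenvalues from the quadratic λ² - 14λ + 42 = 0:
  Δ = 14² - 4·42 = 196 - 168 = 28,  λ = (14 ± √28)/2 = (14 ± 5.2915)/2 ≈ 9.6458 or 4.3542.
  Sorted: λ_1 = 9.6458,  λ_2 = 9,  λ_3 = 4.3542  (check: sum = 23 = tr ✓).

Step 4 — unit eigenvector for λ_1 ≈ 9.6458: v spans the null space of (Sigma - λ_1 I), whose rows are
  r_1 = (-0.6458, -1, -1),  r_2 = (-1, -3.6458, -2),  r_3 = (-1, -2, -1.6458).
  v is orthogonal to every row, so take v ∝ r_1 × r_2 = ((-1)·(-2) - (-1)·(-3.6458), (-1)·(-1) - (-0.6458)·(-2), (-0.6458)·(-3.6458) - (-1)·(-1)) ≈ (-1.6458, -0.2915, 1.3542).
  Rescale (multiply by -1 so the first nonzero entry is positive): u = (1.6458, 0.2915, -1.3542).
  ||u|| = √((1.6458)² + (0.2915)² + (-1.3542)²) = √(4.6275) ≈ 2.1512,  v_1 = u/||u|| ≈ (0.7651, 0.1355, -0.6295) (||v_1|| = 1).

λ_1 = 9.6458,  λ_2 = 9,  λ_3 = 4.3542;  v_1 ≈ (0.7651, 0.1355, -0.6295)


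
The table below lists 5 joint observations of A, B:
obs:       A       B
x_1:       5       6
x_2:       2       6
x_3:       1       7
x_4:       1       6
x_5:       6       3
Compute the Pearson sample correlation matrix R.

Step 1 — column means:
  mean(A) = (5 + 2 + 1 + 1 + 6) / 5 = 15/5 = 3
  mean(B) = (6 + 6 + 7 + 6 + 3) / 5 = 28/5 = 5.6

Step 2 — sample variances and covariances s[i,j] = (1/(n-1)) · Σ_k (x_{k,i} - mean_i) · (x_{k,j} - mean_j), with n-1 = 4:
  s[A,A] = ((2)·(2) + (-1)·(-1) + (-2)·(-2) + (-2)·(-2) + (3)·(3)) / 4 = 22/4 = 5.5
  s[A,B] = ((2)·(0.4) + (-1)·(0.4) + (-2)·(1.4) + (-2)·(0.4) + (3)·(-2.6)) / 4 = -11/4 = -2.75
  s[B,B] = ((0.4)·(0.4) + (0.4)·(0.4) + (1.4)·(1.4) + (0.4)·(0.4) + (-2.6)·(-2.6)) / 4 = 9.2/4 = 2.3
  Sample standard deviations s_i = √(s[i,i]):
  s(A) = √(5.5) = 2.3452
  s(B) = √(2.3) = 1.5166

Step 3 — r_{ij} = s_{ij} / (s_i · s_j):
  r[A,A] = 1 (diagonal).
  r[A,B] = -2.75 / (2.3452 · 1.5166) = -2.75 / 3.5567 = -0.7732
  r[B,B] = 1 (diagonal).

R is symmetric with unit diagonal. Assembling:

R = [[1, -0.7732],
 [-0.7732, 1]]


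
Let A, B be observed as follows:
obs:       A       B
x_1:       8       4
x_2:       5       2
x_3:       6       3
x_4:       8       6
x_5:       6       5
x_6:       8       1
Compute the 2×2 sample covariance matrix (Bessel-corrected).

Step 1 — column means:
  mean(A) = (8 + 5 + 6 + 8 + 6 + 8) / 6 = 41/6 = 6.8333
  mean(B) = (4 + 2 + 3 + 6 + 5 + 1) / 6 = 21/6 = 3.5

Step 2 — sample covariance S[i,j] = (1/(n-1)) · Σ_k (x_{k,i} - mean_i) · (x_{k,j} - mean_j), with n-1 = 5.
  S[A,A] = ((1.1667)·(1.1667) + (-1.8333)·(-1.8333) + (-0.8333)·(-0.8333) + (1.1667)·(1.1667) + (-0.8333)·(-0.8333) + (1.1667)·(1.1667)) / 5 = 8.8333/5 = 1.7667
  S[A,B] = ((1.1667)·(0.5) + (-1.8333)·(-1.5) + (-0.8333)·(-0.5) + (1.1667)·(2.5) + (-0.8333)·(1.5) + (1.1667)·(-2.5)) / 5 = 2.5/5 = 0.5
  S[B,B] = ((0.5)·(0.5) + (-1.5)·(-1.5) + (-0.5)·(-0.5) + (2.5)·(2.5) + (1.5)·(1.5) + (-2.5)·(-2.5)) / 5 = 17.5/5 = 3.5

S is symmetric (S[j,i] = S[i,j]). Assembling:

S = [[1.7667, 0.5],
 [0.5, 3.5]]


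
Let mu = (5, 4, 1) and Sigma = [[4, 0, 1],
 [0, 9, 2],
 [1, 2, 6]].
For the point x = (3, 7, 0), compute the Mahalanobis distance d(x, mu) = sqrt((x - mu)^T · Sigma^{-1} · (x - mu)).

Step 1 — centre the observation: (x - mu) = (-2, 3, -1).

Step 2 — invert Sigma (cofactor / det for 3×3, or solve directly):
  Sigma^{-1} = [[0.2618, 0.0105, -0.0471],
 [0.0105, 0.1204, -0.0419],
 [-0.0471, -0.0419, 0.1885]].

Step 3 — form the quadratic (x - mu)^T · Sigma^{-1} · (x - mu):
  Sigma^{-1} · (x - mu) = (-0.445, 0.3822, -0.2199).
  (x - mu)^T · [Sigma^{-1} · (x - mu)] = (-2)·(-0.445) + (3)·(0.3822) + (-1)·(-0.2199) = 2.2565.

Step 4 — take square root: d = √(2.2565) ≈ 1.5022.

d(x, mu) = √(2.2565) ≈ 1.5022


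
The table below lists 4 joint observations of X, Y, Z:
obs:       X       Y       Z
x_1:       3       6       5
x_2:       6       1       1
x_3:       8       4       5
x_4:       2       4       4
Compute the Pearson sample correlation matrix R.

Step 1 — column means:
  mean(X) = (3 + 6 + 8 + 2) / 4 = 19/4 = 4.75
  mean(Y) = (6 + 1 + 4 + 4) / 4 = 15/4 = 3.75
  mean(Z) = (5 + 1 + 5 + 4) / 4 = 15/4 = 3.75

Step 2 — sample variances and covariances s[i,j] = (1/(n-1)) · Σ_k (x_{k,i} - mean_i) · (x_{k,j} - mean_j), with n-1 = 3:
  s[X,X] = ((-1.75)·(-1.75) + (1.25)·(1.25) + (3.25)·(3.25) + (-2.75)·(-2.75)) / 3 = 22.75/3 = 7.5833
  s[X,Y] = ((-1.75)·(2.25) + (1.25)·(-2.75) + (3.25)·(0.25) + (-2.75)·(0.25)) / 3 = -7.25/3 = -2.4167
  s[X,Z] = ((-1.75)·(1.25) + (1.25)·(-2.75) + (3.25)·(1.25) + (-2.75)·(0.25)) / 3 = -2.25/3 = -0.75
  s[Y,Y] = ((2.25)·(2.25) + (-2.75)·(-2.75) + (0.25)·(0.25) + (0.25)·(0.25)) / 3 = 12.75/3 = 4.25
  s[Y,Z] = ((2.25)·(1.25) + (-2.75)·(-2.75) + (0.25)·(1.25) + (0.25)·(0.25)) / 3 = 10.75/3 = 3.5833
  s[Z,Z] = ((1.25)·(1.25) + (-2.75)·(-2.75) + (1.25)·(1.25) + (0.25)·(0.25)) / 3 = 10.75/3 = 3.5833
  Sample standard deviations s_i = √(s[i,i]):
  s(X) = √(7.5833) = 2.7538
  s(Y) = √(4.25) = 2.0616
  s(Z) = √(3.5833) = 1.893

Step 3 — r_{ij} = s_{ij} / (s_i · s_j):
  r[X,X] = 1 (diagonal).
  r[X,Y] = -2.4167 / (2.7538 · 2.0616) = -2.4167 / 5.6771 = -0.4257
  r[X,Z] = -0.75 / (2.7538 · 1.893) = -0.75 / 5.2128 = -0.1439
  r[Y,Y] = 1 (diagonal).
  r[Y,Z] = 3.5833 / (2.0616 · 1.893) = 3.5833 / 3.9025 = 0.9182
  r[Z,Z] = 1 (diagonal).

R is symmetric with unit diagonal. Assembling:

R = [[1, -0.4257, -0.1439],
 [-0.4257, 1, 0.9182],
 [-0.1439, 0.9182, 1]]


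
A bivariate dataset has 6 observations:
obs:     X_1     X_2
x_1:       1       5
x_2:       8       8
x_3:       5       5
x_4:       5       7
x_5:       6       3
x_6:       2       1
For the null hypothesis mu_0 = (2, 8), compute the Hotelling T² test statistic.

Step 1 — sample mean vector:
  mean(X_1) = (1 + 8 + 5 + 5 + 6 + 2) / 6 = 27/6 = 4.5
  mean(X_2) = (5 + 8 + 5 + 7 + 3 + 1) / 6 = 29/6 = 4.8333
  x̄ = (4.5, 4.8333),  deviation x̄ - mu_0 = (4.5, 4.8333) - (2, 8) = (2.5, -3.1667).

Step 2 — sample covariance matrix, S[i,j] = (1/(n-1)) · Σ_k (x_{k,i} - mean_i) · (x_{k,j} - mean_j), divisor n-1 = 5:
  S[X_1,X_1] = ((-3.5)·(-3.5) + (3.5)·(3.5) + (0.5)·(0.5) + (0.5)·(0.5) + (1.5)·(1.5) + (-2.5)·(-2.5)) / 5 = 33.5/5 = 6.7
  S[X_1,X_2] = ((-3.5)·(0.1667) + (3.5)·(3.1667) + (0.5)·(0.1667) + (0.5)·(2.1667) + (1.5)·(-1.8333) + (-2.5)·(-3.8333)) / 5 = 18.5/5 = 3.7
  S[X_2,X_2] = ((0.1667)·(0.1667) + (3.1667)·(3.1667) + (0.1667)·(0.1667) + (2.1667)·(2.1667) + (-1.8333)·(-1.8333) + (-3.8333)·(-3.8333)) / 5 = 32.8333/5 = 6.5667
  S = [[6.7, 3.7],
 [3.7, 6.5667]].

Step 3 — invert S. det(S) = 6.7·6.5667 - (3.7)² = 30.3067.
  S^{-1} = (1/det) · [[d, -b], [-b, a]] = [[0.2167, -0.1221],
 [-0.1221, 0.2211]].

Step 4 — quadratic form (x̄ - mu_0)^T · S^{-1} · (x̄ - mu_0):
  S^{-1} · (x̄ - mu_0) = (0.9283, -1.0053),
  (x̄ - mu_0)^T · [...] = (2.5)·(0.9283) + (-3.1667)·(-1.0053) = 5.5041.

Step 5 — scale by n: T² = 6 · 5.5041 = 33.0246.

T² ≈ 33.0246


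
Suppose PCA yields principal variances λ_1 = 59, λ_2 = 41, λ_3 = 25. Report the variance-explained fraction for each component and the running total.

Step 1 — total variance = trace(Sigma) = Σ λ_i = 59 + 41 + 25 = 125.

Step 2 — fraction explained by component i = λ_i / Σ λ:
  PC1: 59/125 = 0.472
  PC2: 41/125 = 0.328
  PC3: 25/125 = 0.2

Step 3 — cumulative fraction after k components = (λ_1 + ... + λ_k) / Σ λ:
  k = 1: 59/125 = 0.472
  k = 2: (59 + 41)/125 = 100/125 = 0.8
  k = 3: (59 + 41 + 25)/125 = 125/125 = 1

Summary (fraction, with percent):

explained: PC1 0.472 (47.2%), PC2 0.328 (32.8%), PC3 0.2 (20%);  cumulative: 0.472, 0.8, 1


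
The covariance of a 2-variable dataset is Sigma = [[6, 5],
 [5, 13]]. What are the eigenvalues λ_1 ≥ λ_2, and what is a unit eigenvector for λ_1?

Step 1 — characteristic polynomial of 2×2 Sigma:
  det(Sigma - λI) = λ² - trace · λ + det = 0.
  trace = 6 + 13 = 19, det = 6·13 - (5)² = 53.
Step 2 — discriminant:
  Δ = trace² - 4·det = 361 - 212 = 149.
Step 3 — eigenvalues:
  λ = (trace ± √Δ)/2 = (19 ± 12.2066)/2,
  λ_1 = 15.6033,  λ_2 = 3.3967.

Step 4 — unit eigenvector for λ_1: solve (Sigma - λ_1 I)v = 0. First row:
  (6 - 15.6033)·v_x + (5)·v_y = 0, i.e. (-9.6033)·v_x + (5)·v_y = 0,
  so v ∝ (b, λ_1 - a) = (5, 9.6033) = u.
  ||u|| = √((5)² + (9.6033)²) = √(117.2229) ≈ 10.827,
  v_1 = u/||u|| ≈ (0.4618, 0.887) (||v_1|| = 1).

λ_1 = 15.6033,  λ_2 = 3.3967;  v_1 ≈ (0.4618, 0.887)


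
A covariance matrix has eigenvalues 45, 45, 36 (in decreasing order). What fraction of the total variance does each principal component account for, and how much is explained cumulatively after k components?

Step 1 — total variance = trace(Sigma) = Σ λ_i = 45 + 45 + 36 = 126.

Step 2 — fraction explained by component i = λ_i / Σ λ:
  PC1: 45/126 = 0.3571
  PC2: 45/126 = 0.3571
  PC3: 36/126 = 0.2857

Step 3 — cumulative fraction after k components = (λ_1 + ... + λ_k) / Σ λ:
  k = 1: 45/126 = 0.3571
  k = 2: (45 + 45)/126 = 90/126 = 0.7143
  k = 3: (45 + 45 + 36)/126 = 126/126 = 1

Summary (fraction, with percent):

explained: PC1 0.3571 (35.71%), PC2 0.3571 (35.71%), PC3 0.2857 (28.57%);  cumulative: 0.3571, 0.7143, 1


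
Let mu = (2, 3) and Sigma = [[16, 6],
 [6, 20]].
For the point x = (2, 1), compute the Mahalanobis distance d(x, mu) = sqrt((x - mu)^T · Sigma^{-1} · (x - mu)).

Step 1 — centre the observation: (x - mu) = (0, -2).

Step 2 — invert Sigma. det(Sigma) = 16·20 - (6)² = 284.
  Sigma^{-1} = (1/det) · [[d, -b], [-b, a]] = [[0.0704, -0.0211],
 [-0.0211, 0.0563]].

Step 3 — form the quadratic (x - mu)^T · Sigma^{-1} · (x - mu):
  Sigma^{-1} · (x - mu) = (0.0423, -0.1127).
  (x - mu)^T · [Sigma^{-1} · (x - mu)] = (0)·(0.0423) + (-2)·(-0.1127) = 0.2254.

Step 4 — take square root: d = √(0.2254) ≈ 0.4747.

d(x, mu) = √(0.2254) ≈ 0.4747


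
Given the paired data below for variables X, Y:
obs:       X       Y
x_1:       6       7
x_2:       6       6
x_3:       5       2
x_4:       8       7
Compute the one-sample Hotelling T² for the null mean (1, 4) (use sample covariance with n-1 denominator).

Step 1 — sample mean vector:
  mean(X) = (6 + 6 + 5 + 8) / 4 = 25/4 = 6.25
  mean(Y) = (7 + 6 + 2 + 7) / 4 = 22/4 = 5.5
  x̄ = (6.25, 5.5),  deviation x̄ - mu_0 = (6.25, 5.5) - (1, 4) = (5.25, 1.5).

Step 2 — sample covariance matrix, S[i,j] = (1/(n-1)) · Σ_k (x_{k,i} - mean_i) · (x_{k,j} - mean_j), divisor n-1 = 3:
  S[X,X] = ((-0.25)·(-0.25) + (-0.25)·(-0.25) + (-1.25)·(-1.25) + (1.75)·(1.75)) / 3 = 4.75/3 = 1.5833
  S[X,Y] = ((-0.25)·(1.5) + (-0.25)·(0.5) + (-1.25)·(-3.5) + (1.75)·(1.5)) / 3 = 6.5/3 = 2.1667
  S[Y,Y] = ((1.5)·(1.5) + (0.5)·(0.5) + (-3.5)·(-3.5) + (1.5)·(1.5)) / 3 = 17/3 = 5.6667
  S = [[1.5833, 2.1667],
 [2.1667, 5.6667]].

Step 3 — invert S. det(S) = 1.5833·5.6667 - (2.1667)² = 4.2778.
  S^{-1} = (1/det) · [[d, -b], [-b, a]] = [[1.3247, -0.5065],
 [-0.5065, 0.3701]].

Step 4 — quadratic form (x̄ - mu_0)^T · S^{-1} · (x̄ - mu_0):
  S^{-1} · (x̄ - mu_0) = (6.1948, -2.1039),
  (x̄ - mu_0)^T · [...] = (5.25)·(6.1948) + (1.5)·(-2.1039) = 29.3669.

Step 5 — scale by n: T² = 4 · 29.3669 = 117.4675.

T² ≈ 117.4675


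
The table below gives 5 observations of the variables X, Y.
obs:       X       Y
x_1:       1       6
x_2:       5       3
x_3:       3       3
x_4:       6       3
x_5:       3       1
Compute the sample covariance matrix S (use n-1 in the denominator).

Step 1 — column means:
  mean(X) = (1 + 5 + 3 + 6 + 3) / 5 = 18/5 = 3.6
  mean(Y) = (6 + 3 + 3 + 3 + 1) / 5 = 16/5 = 3.2

Step 2 — sample covariance S[i,j] = (1/(n-1)) · Σ_k (x_{k,i} - mean_i) · (x_{k,j} - mean_j), with n-1 = 4.
  S[X,X] = ((-2.6)·(-2.6) + (1.4)·(1.4) + (-0.6)·(-0.6) + (2.4)·(2.4) + (-0.6)·(-0.6)) / 4 = 15.2/4 = 3.8
  S[X,Y] = ((-2.6)·(2.8) + (1.4)·(-0.2) + (-0.6)·(-0.2) + (2.4)·(-0.2) + (-0.6)·(-2.2)) / 4 = -6.6/4 = -1.65
  S[Y,Y] = ((2.8)·(2.8) + (-0.2)·(-0.2) + (-0.2)·(-0.2) + (-0.2)·(-0.2) + (-2.2)·(-2.2)) / 4 = 12.8/4 = 3.2

S is symmetric (S[j,i] = S[i,j]). Assembling:

S = [[3.8, -1.65],
 [-1.65, 3.2]]


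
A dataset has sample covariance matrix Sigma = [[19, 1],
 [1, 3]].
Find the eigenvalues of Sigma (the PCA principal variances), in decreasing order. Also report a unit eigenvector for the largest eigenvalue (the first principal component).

Step 1 — characteristic polynomial of 2×2 Sigma:
  det(Sigma - λI) = λ² - trace · λ + det = 0.
  trace = 19 + 3 = 22, det = 19·3 - (1)² = 56.
Step 2 — discriminant:
  Δ = trace² - 4·det = 484 - 224 = 260.
Step 3 — eigenvalues:
  λ = (trace ± √Δ)/2 = (22 ± 16.1245)/2,
  λ_1 = 19.0623,  λ_2 = 2.9377.

Step 4 — unit eigenvector for λ_1: solve (Sigma - λ_1 I)v = 0. First row:
  (19 - 19.0623)·v_x + (1)·v_y = 0, i.e. (-0.0623)·v_x + (1)·v_y = 0,
  so v ∝ (b, λ_1 - a) = (1, 0.0623) = u.
  ||u|| = √((1)² + (0.0623)²) = √(1.0039) ≈ 1.0019,
  v_1 = u/||u|| ≈ (0.9981, 0.0621) (||v_1|| = 1).

λ_1 = 19.0623,  λ_2 = 2.9377;  v_1 ≈ (0.9981, 0.0621)


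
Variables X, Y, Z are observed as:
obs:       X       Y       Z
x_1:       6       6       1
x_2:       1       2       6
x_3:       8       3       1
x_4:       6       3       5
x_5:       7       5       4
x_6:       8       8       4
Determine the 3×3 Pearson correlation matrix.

Step 1 — column means:
  mean(X) = (6 + 1 + 8 + 6 + 7 + 8) / 6 = 36/6 = 6
  mean(Y) = (6 + 2 + 3 + 3 + 5 + 8) / 6 = 27/6 = 4.5
  mean(Z) = (1 + 6 + 1 + 5 + 4 + 4) / 6 = 21/6 = 3.5

Step 2 — sample variances and covariances s[i,j] = (1/(n-1)) · Σ_k (x_{k,i} - mean_i) · (x_{k,j} - mean_j), with n-1 = 5:
  s[X,X] = ((0)·(0) + (-5)·(-5) + (2)·(2) + (0)·(0) + (1)·(1) + (2)·(2)) / 5 = 34/5 = 6.8
  s[X,Y] = ((0)·(1.5) + (-5)·(-2.5) + (2)·(-1.5) + (0)·(-1.5) + (1)·(0.5) + (2)·(3.5)) / 5 = 17/5 = 3.4
  s[X,Z] = ((0)·(-2.5) + (-5)·(2.5) + (2)·(-2.5) + (0)·(1.5) + (1)·(0.5) + (2)·(0.5)) / 5 = -16/5 = -3.2
  s[Y,Y] = ((1.5)·(1.5) + (-2.5)·(-2.5) + (-1.5)·(-1.5) + (-1.5)·(-1.5) + (0.5)·(0.5) + (3.5)·(3.5)) / 5 = 25.5/5 = 5.1
  s[Y,Z] = ((1.5)·(-2.5) + (-2.5)·(2.5) + (-1.5)·(-2.5) + (-1.5)·(1.5) + (0.5)·(0.5) + (3.5)·(0.5)) / 5 = -6.5/5 = -1.3
  s[Z,Z] = ((-2.5)·(-2.5) + (2.5)·(2.5) + (-2.5)·(-2.5) + (1.5)·(1.5) + (0.5)·(0.5) + (0.5)·(0.5)) / 5 = 21.5/5 = 4.3
  Sample standard deviations s_i = √(s[i,i]):
  s(X) = √(6.8) = 2.6077
  s(Y) = √(5.1) = 2.2583
  s(Z) = √(4.3) = 2.0736

Step 3 — r_{ij} = s_{ij} / (s_i · s_j):
  r[X,X] = 1 (diagonal).
  r[X,Y] = 3.4 / (2.6077 · 2.2583) = 3.4 / 5.889 = 0.5774
  r[X,Z] = -3.2 / (2.6077 · 2.0736) = -3.2 / 5.4074 = -0.5918
  r[Y,Y] = 1 (diagonal).
  r[Y,Z] = -1.3 / (2.2583 · 2.0736) = -1.3 / 4.6829 = -0.2776
  r[Z,Z] = 1 (diagonal).

R is symmetric with unit diagonal. Assembling:

R = [[1, 0.5774, -0.5918],
 [0.5774, 1, -0.2776],
 [-0.5918, -0.2776, 1]]


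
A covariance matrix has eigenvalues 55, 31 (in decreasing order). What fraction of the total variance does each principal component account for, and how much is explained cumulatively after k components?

Step 1 — total variance = trace(Sigma) = Σ λ_i = 55 + 31 = 86.

Step 2 — fraction explained by component i = λ_i / Σ λ:
  PC1: 55/86 = 0.6395
  PC2: 31/86 = 0.3605

Step 3 — cumulative fraction after k components = (λ_1 + ... + λ_k) / Σ λ:
  k = 1: 55/86 = 0.6395
  k = 2: (55 + 31)/86 = 86/86 = 1

Summary (fraction, with percent):

explained: PC1 0.6395 (63.95%), PC2 0.3605 (36.05%);  cumulative: 0.6395, 1


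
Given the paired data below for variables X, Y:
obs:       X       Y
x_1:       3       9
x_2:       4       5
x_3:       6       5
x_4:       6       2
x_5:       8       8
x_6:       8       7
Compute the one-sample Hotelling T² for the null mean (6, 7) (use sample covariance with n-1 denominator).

Step 1 — sample mean vector:
  mean(X) = (3 + 4 + 6 + 6 + 8 + 8) / 6 = 35/6 = 5.8333
  mean(Y) = (9 + 5 + 5 + 2 + 8 + 7) / 6 = 36/6 = 6
  x̄ = (5.8333, 6),  deviation x̄ - mu_0 = (5.8333, 6) - (6, 7) = (-0.1667, -1).

Step 2 — sample covariance matrix, S[i,j] = (1/(n-1)) · Σ_k (x_{k,i} - mean_i) · (x_{k,j} - mean_j), divisor n-1 = 5:
  S[X,X] = ((-2.8333)·(-2.8333) + (-1.8333)·(-1.8333) + (0.1667)·(0.1667) + (0.1667)·(0.1667) + (2.1667)·(2.1667) + (2.1667)·(2.1667)) / 5 = 20.8333/5 = 4.1667
  S[X,Y] = ((-2.8333)·(3) + (-1.8333)·(-1) + (0.1667)·(-1) + (0.1667)·(-4) + (2.1667)·(2) + (2.1667)·(1)) / 5 = -1/5 = -0.2
  S[Y,Y] = ((3)·(3) + (-1)·(-1) + (-1)·(-1) + (-4)·(-4) + (2)·(2) + (1)·(1)) / 5 = 32/5 = 6.4
  S = [[4.1667, -0.2],
 [-0.2, 6.4]].

Step 3 — invert S. det(S) = 4.1667·6.4 - (-0.2)² = 26.6267.
  S^{-1} = (1/det) · [[d, -b], [-b, a]] = [[0.2404, 0.0075],
 [0.0075, 0.1565]].

Step 4 — quadratic form (x̄ - mu_0)^T · S^{-1} · (x̄ - mu_0):
  S^{-1} · (x̄ - mu_0) = (-0.0476, -0.1577),
  (x̄ - mu_0)^T · [...] = (-0.1667)·(-0.0476) + (-1)·(-0.1577) = 0.1657.

Step 5 — scale by n: T² = 6 · 0.1657 = 0.994.

T² ≈ 0.994


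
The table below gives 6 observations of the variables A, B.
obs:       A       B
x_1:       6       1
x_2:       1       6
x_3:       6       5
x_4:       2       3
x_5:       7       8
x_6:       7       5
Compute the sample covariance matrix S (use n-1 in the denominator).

Step 1 — column means:
  mean(A) = (6 + 1 + 6 + 2 + 7 + 7) / 6 = 29/6 = 4.8333
  mean(B) = (1 + 6 + 5 + 3 + 8 + 5) / 6 = 28/6 = 4.6667

Step 2 — sample covariance S[i,j] = (1/(n-1)) · Σ_k (x_{k,i} - mean_i) · (x_{k,j} - mean_j), with n-1 = 5.
  S[A,A] = ((1.1667)·(1.1667) + (-3.8333)·(-3.8333) + (1.1667)·(1.1667) + (-2.8333)·(-2.8333) + (2.1667)·(2.1667) + (2.1667)·(2.1667)) / 5 = 34.8333/5 = 6.9667
  S[A,B] = ((1.1667)·(-3.6667) + (-3.8333)·(1.3333) + (1.1667)·(0.3333) + (-2.8333)·(-1.6667) + (2.1667)·(3.3333) + (2.1667)·(0.3333)) / 5 = 3.6667/5 = 0.7333
  S[B,B] = ((-3.6667)·(-3.6667) + (1.3333)·(1.3333) + (0.3333)·(0.3333) + (-1.6667)·(-1.6667) + (3.3333)·(3.3333) + (0.3333)·(0.3333)) / 5 = 29.3333/5 = 5.8667

S is symmetric (S[j,i] = S[i,j]). Assembling:

S = [[6.9667, 0.7333],
 [0.7333, 5.8667]]


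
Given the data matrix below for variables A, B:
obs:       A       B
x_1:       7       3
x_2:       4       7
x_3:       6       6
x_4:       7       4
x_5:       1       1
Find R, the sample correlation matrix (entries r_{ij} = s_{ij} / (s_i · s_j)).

Step 1 — column means:
  mean(A) = (7 + 4 + 6 + 7 + 1) / 5 = 25/5 = 5
  mean(B) = (3 + 7 + 6 + 4 + 1) / 5 = 21/5 = 4.2

Step 2 — sample variances and covariances s[i,j] = (1/(n-1)) · Σ_k (x_{k,i} - mean_i) · (x_{k,j} - mean_j), with n-1 = 4:
  s[A,A] = ((2)·(2) + (-1)·(-1) + (1)·(1) + (2)·(2) + (-4)·(-4)) / 4 = 26/4 = 6.5
  s[A,B] = ((2)·(-1.2) + (-1)·(2.8) + (1)·(1.8) + (2)·(-0.2) + (-4)·(-3.2)) / 4 = 9/4 = 2.25
  s[B,B] = ((-1.2)·(-1.2) + (2.8)·(2.8) + (1.8)·(1.8) + (-0.2)·(-0.2) + (-3.2)·(-3.2)) / 4 = 22.8/4 = 5.7
  Sample standard deviations s_i = √(s[i,i]):
  s(A) = √(6.5) = 2.5495
  s(B) = √(5.7) = 2.3875

Step 3 — r_{ij} = s_{ij} / (s_i · s_j):
  r[A,A] = 1 (diagonal).
  r[A,B] = 2.25 / (2.5495 · 2.3875) = 2.25 / 6.0869 = 0.3696
  r[B,B] = 1 (diagonal).

R is symmetric with unit diagonal. Assembling:

R = [[1, 0.3696],
 [0.3696, 1]]


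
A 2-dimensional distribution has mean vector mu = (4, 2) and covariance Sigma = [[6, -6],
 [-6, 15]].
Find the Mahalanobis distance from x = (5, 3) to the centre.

Step 1 — centre the observation: (x - mu) = (1, 1).

Step 2 — invert Sigma. det(Sigma) = 6·15 - (-6)² = 54.
  Sigma^{-1} = (1/det) · [[d, -b], [-b, a]] = [[0.2778, 0.1111],
 [0.1111, 0.1111]].

Step 3 — form the quadratic (x - mu)^T · Sigma^{-1} · (x - mu):
  Sigma^{-1} · (x - mu) = (0.3889, 0.2222).
  (x - mu)^T · [Sigma^{-1} · (x - mu)] = (1)·(0.3889) + (1)·(0.2222) = 0.6111.

Step 4 — take square root: d = √(0.6111) ≈ 0.7817.

d(x, mu) = √(0.6111) ≈ 0.7817


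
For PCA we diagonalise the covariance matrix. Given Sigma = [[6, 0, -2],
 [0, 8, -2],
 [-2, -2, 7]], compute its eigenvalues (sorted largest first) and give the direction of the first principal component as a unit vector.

Step 1 — characteristic polynomial p(λ) = det(λI - Sigma) = λ³ - tr·λ² + c_1·λ - det, where tr = trace, c_1 = sum of the principal 2×2 minors, det = det(Sigma):
  tr = 6 + 8 + 7 = 21,
  c_1 = (6·8 - (0)²) + (6·7 - (-2)²) + (8·7 - (-2)²) = 48 + 38 + 52 = 138,
  det = 6·(8·7 - (-2)²) - (0)·((0)·7 - (-2)·(-2)) + (-2)·((0)·(-2) - 8·(-2)) = 6·(52) - (0)·(-4) + (-2)·(16) = 280.
  So p(λ) = λ³ - 21λ² + 138λ - 280.
Step 2 — look for an integer root (rational root theorem: any rational root is an integer divisor of 280). Testing λ = 4:
  p(4) = 64 - 336 + 552 - 280 = 0  ✓
  Dividing out (λ - 4): p(λ) = (λ - 4)(λ² - 17λ + 70).
Step 3 — remaining eigenvalues from the quadratic λ² - 17λ + 70 = 0:
  Δ = 17² - 4·70 = 289 - 280 = 9,  λ = (17 ± √9)/2 = (17 ± 3)/2 = 10 or 7.
  Sorted: λ_1 = 10,  λ_2 = 7,  λ_3 = 4  (check: sum = 21 = tr ✓).

Step 4 — unit eigenvector for λ_1 = 10: v spans the null space of (Sigma - λ_1 I), whose rows are
  r_1 = (-4, 0, -2),  r_2 = (0, -2, -2),  r_3 = (-2, -2, -3).
  v is orthogonal to every row, so take v ∝ r_1 × r_2 = ((0)·(-2) - (-2)·(-2), (-2)·(0) - (-4)·(-2), (-4)·(-2) - (0)·(0)) = (-4, -8, 8).
  Rescale (divide by 4; multiply by -1 so the first nonzero entry is positive): u = (1, 2, -2).
  ||u|| = √((1)² + (2)² + (-2)²) = √(9) = 3,  v_1 = u/||u|| ≈ (0.3333, 0.6667, -0.6667) (||v_1|| = 1).

λ_1 = 10,  λ_2 = 7,  λ_3 = 4;  v_1 ≈ (0.3333, 0.6667, -0.6667)


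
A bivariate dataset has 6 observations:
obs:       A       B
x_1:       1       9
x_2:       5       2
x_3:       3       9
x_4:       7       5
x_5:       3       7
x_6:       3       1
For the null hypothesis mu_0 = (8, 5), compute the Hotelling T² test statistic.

Step 1 — sample mean vector:
  mean(A) = (1 + 5 + 3 + 7 + 3 + 3) / 6 = 22/6 = 3.6667
  mean(B) = (9 + 2 + 9 + 5 + 7 + 1) / 6 = 33/6 = 5.5
  x̄ = (3.6667, 5.5),  deviation x̄ - mu_0 = (3.6667, 5.5) - (8, 5) = (-4.3333, 0.5).

Step 2 — sample covariance matrix, S[i,j] = (1/(n-1)) · Σ_k (x_{k,i} - mean_i) · (x_{k,j} - mean_j), divisor n-1 = 5:
  S[A,A] = ((-2.6667)·(-2.6667) + (1.3333)·(1.3333) + (-0.6667)·(-0.6667) + (3.3333)·(3.3333) + (-0.6667)·(-0.6667) + (-0.6667)·(-0.6667)) / 5 = 21.3333/5 = 4.2667
  S[A,B] = ((-2.6667)·(3.5) + (1.3333)·(-3.5) + (-0.6667)·(3.5) + (3.3333)·(-0.5) + (-0.6667)·(1.5) + (-0.6667)·(-4.5)) / 5 = -16/5 = -3.2
  S[B,B] = ((3.5)·(3.5) + (-3.5)·(-3.5) + (3.5)·(3.5) + (-0.5)·(-0.5) + (1.5)·(1.5) + (-4.5)·(-4.5)) / 5 = 59.5/5 = 11.9
  S = [[4.2667, -3.2],
 [-3.2, 11.9]].

Step 3 — invert S. det(S) = 4.2667·11.9 - (-3.2)² = 40.5333.
  S^{-1} = (1/det) · [[d, -b], [-b, a]] = [[0.2936, 0.0789],
 [0.0789, 0.1053]].

Step 4 — quadratic form (x̄ - mu_0)^T · S^{-1} · (x̄ - mu_0):
  S^{-1} · (x̄ - mu_0) = (-1.2327, -0.2895),
  (x̄ - mu_0)^T · [...] = (-4.3333)·(-1.2327) + (0.5)·(-0.2895) = 5.1971.

Step 5 — scale by n: T² = 6 · 5.1971 = 31.1826.

T² ≈ 31.1826
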